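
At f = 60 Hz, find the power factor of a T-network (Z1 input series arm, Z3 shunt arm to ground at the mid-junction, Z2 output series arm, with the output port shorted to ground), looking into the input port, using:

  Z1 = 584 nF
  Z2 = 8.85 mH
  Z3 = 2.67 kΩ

Step 1 — Angular frequency: ω = 2π·f = 2π·60 = 377 rad/s.
Step 2 — Component impedances:
  Z1: Z = 1/(jωC) = -j/(ω·C) = 0 - j4542 Ω
  Z2: Z = jωL = j·377·0.00885 = 0 + j3.336 Ω
  Z3: Z = R = 2670 Ω
Step 3 — With the output port shorted to ground, the output series arm Z2 runs from the junction to ground; the shunt arm Z3 also runs from the junction to ground. They appear in parallel: Z3 || Z2 = 0.004169 + j3.336 Ω.
Step 4 — Series with input arm Z1: Z_in = Z1 + (Z3 || Z2) = 0.004169 - j4539 Ω = 4539∠-90.0° Ω.
Step 5 — Power factor: PF = cos(φ) = Re(Z)/|Z| = 0.004169/4539 = 9.185e-07.
Step 6 — Type: Im(Z) = -4539 ⇒ leading (phase φ = -90.0°).

PF = 9.185e-07 (leading, φ = -90.0°)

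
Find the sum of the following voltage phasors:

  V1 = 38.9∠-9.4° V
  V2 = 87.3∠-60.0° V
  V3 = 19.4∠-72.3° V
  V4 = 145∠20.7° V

Step 1 — Convert each phasor to rectangular form:
  V1 = 38.9·(cos(-9.4°) + j·sin(-9.4°)) = 38.38 - j6.353 V
  V2 = 87.3·(cos(-60.0°) + j·sin(-60.0°)) = 43.65 - j75.6 V
  V3 = 19.4·(cos(-72.3°) + j·sin(-72.3°)) = 5.898 - j18.48 V
  V4 = 145·(cos(20.7°) + j·sin(20.7°)) = 135.6 + j51.25 V
Step 2 — Sum components: V_total = 223.6 - j49.19 V.
Step 3 — Convert to polar: |V_total| = 228.9 V, ∠V_total = -12.4°.

V_total = 228.9∠-12.4° V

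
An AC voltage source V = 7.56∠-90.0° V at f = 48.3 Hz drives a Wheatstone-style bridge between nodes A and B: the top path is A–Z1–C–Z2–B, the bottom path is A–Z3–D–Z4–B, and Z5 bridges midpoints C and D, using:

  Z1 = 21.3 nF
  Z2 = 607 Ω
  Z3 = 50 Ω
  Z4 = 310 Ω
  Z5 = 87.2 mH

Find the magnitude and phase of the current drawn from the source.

Step 1 — Angular frequency: ω = 2π·f = 2π·48.3 = 303.5 rad/s.
Step 2 — Component impedances:
  Z1: Z = 1/(jωC) = -j/(ω·C) = 0 - j1.547e+05 Ω
  Z2: Z = R = 607 Ω
  Z3: Z = R = 50 Ω
  Z4: Z = R = 310 Ω
  Z5: Z = jωL = j·303.5·0.0872 = 0 + j26.46 Ω
Step 3 — Bridge requires nodal analysis (the Z5 bridge couples midpoints C and D, so the two paths cannot be reduced to a simple series/parallel combination). Setting node B to ground and injecting 1 A at node A, the 3-node admittance system at A, C, D solves to V_A = Z_AB = 255.3 + j3.006 Ω = 255.3∠0.7° Ω.
Step 4 — Source phasor: V = 7.56∠-90.0° V = 0 - j7.56 V.
Step 5 — Ohm's law: I = V / Z_total = (0 - j7.56) / (255.3 + j3.006) = -0.0003486 - j0.02961 A.
Step 6 — Convert to polar: |I| = 0.02961 A, ∠I = -90.7°.

I = 0.02961∠-90.7° A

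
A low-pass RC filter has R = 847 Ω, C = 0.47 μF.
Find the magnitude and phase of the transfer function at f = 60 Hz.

Step 1 — Angular frequency: ω = 2π·60 = 377 rad/s.
Step 2 — Transfer function: H(jω) = 1/(1 + jωRC).
Step 3 — Denominator: 1 + jωRC = 1 + j·377·847·4.7e-07 = 1 + j0.1501.
Step 4 — H = 0.978 - j0.1468.
Step 5 — Magnitude: |H| = 0.9889 (-0.1 dB); phase: φ = -8.5°.

|H| = 0.9889 (-0.1 dB), φ = -8.5°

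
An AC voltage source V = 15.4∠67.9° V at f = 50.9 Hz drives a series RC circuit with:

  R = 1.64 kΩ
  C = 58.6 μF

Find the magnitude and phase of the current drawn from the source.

Step 1 — Angular frequency: ω = 2π·f = 2π·50.9 = 319.8 rad/s.
Step 2 — Component impedances:
  R: Z = R = 1640 Ω
  C: Z = 1/(jωC) = -j/(ω·C) = 0 - j53.36 Ω
Step 3 — Series combination: Z_total = R + C = 1640 - j53.36 Ω = 1641∠-1.9° Ω.
Step 4 — Source phasor: V = 15.4∠67.9° V = 5.794 + j14.27 V.
Step 5 — Ohm's law: I = V / Z_total = (5.794 + j14.27) / (1640 - j53.36) = 0.003246 + j0.008806 A.
Step 6 — Convert to polar: |I| = 0.009385 A, ∠I = 69.8°.

I = 0.009385∠69.8° A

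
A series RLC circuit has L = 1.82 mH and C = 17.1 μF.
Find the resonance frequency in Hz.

Step 1 — Resonance condition Im(Z)=0 gives ω₀ = 1/√(LC).
Step 2 — ω₀ = 1/√(0.00182·1.71e-05) = 5668 rad/s.
Step 3 — f₀ = ω₀/(2π) = 902.2 Hz.

f₀ = 902.2 Hz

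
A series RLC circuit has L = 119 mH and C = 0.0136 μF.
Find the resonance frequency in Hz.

Step 1 — Resonance condition Im(Z)=0 gives ω₀ = 1/√(LC).
Step 2 — ω₀ = 1/√(0.119·1.36e-08) = 2.486e+04 rad/s.
Step 3 — f₀ = ω₀/(2π) = 3956 Hz.

f₀ = 3956 Hz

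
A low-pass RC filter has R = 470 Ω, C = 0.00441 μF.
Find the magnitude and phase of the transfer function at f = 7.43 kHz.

Step 1 — Angular frequency: ω = 2π·7430 = 4.668e+04 rad/s.
Step 2 — Transfer function: H(jω) = 1/(1 + jωRC).
Step 3 — Denominator: 1 + jωRC = 1 + j·4.668e+04·470·4.41e-09 = 1 + j0.09676.
Step 4 — H = 0.9907 - j0.09586.
Step 5 — Magnitude: |H| = 0.9954 (-0.0 dB); phase: φ = -5.5°.

|H| = 0.9954 (-0.0 dB), φ = -5.5°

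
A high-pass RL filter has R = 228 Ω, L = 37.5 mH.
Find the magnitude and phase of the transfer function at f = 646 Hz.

Step 1 — Angular frequency: ω = 2π·646 = 4059 rad/s.
Step 2 — Transfer function: H(jω) = jωL/(R + jωL).
Step 3 — Numerator jωL = j·152.2; denominator R + jωL = 228 + j152.2.
Step 4 — H = 0.3083 + j0.4618.
Step 5 — Magnitude: |H| = 0.5552 (-5.1 dB); phase: φ = 56.3°.

|H| = 0.5552 (-5.1 dB), φ = 56.3°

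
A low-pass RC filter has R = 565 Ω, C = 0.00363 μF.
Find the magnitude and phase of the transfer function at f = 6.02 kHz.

Step 1 — Angular frequency: ω = 2π·6020 = 3.782e+04 rad/s.
Step 2 — Transfer function: H(jω) = 1/(1 + jωRC).
Step 3 — Denominator: 1 + jωRC = 1 + j·3.782e+04·565·3.63e-09 = 1 + j0.07758.
Step 4 — H = 0.994 - j0.07711.
Step 5 — Magnitude: |H| = 0.997 (-0.0 dB); phase: φ = -4.4°.

|H| = 0.997 (-0.0 dB), φ = -4.4°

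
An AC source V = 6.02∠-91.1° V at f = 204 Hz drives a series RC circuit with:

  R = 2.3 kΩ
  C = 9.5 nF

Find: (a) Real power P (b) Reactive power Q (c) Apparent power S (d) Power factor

Step 1 — Angular frequency: ω = 2π·f = 2π·204 = 1282 rad/s.
Step 2 — Component impedances:
  R: Z = R = 2300 Ω
  C: Z = 1/(jωC) = -j/(ω·C) = 0 - j8.212e+04 Ω
Step 3 — Series combination: Z_total = R + C = 2300 - j8.212e+04 Ω = 8.216e+04∠-88.4° Ω.
Step 4 — Source phasor: V = 6.02∠-91.1° V = -0.1156 - j6.019 V.
Step 5 — Current: I = V / Z = 7.319e-05 - j3.457e-06 A = 7.328e-05∠-2.7° A.
Step 6 — Complex power: S = V·I* = 1.235e-05 - j0.0004409 VA.
Step 7 — Real power: P = Re(S) = 1.235e-05 W.
Step 8 — Reactive power: Q = Im(S) = -0.0004409 VAR.
Step 9 — Apparent power: |S| = 0.0004411 VA.
Step 10 — Power factor: PF = P/|S| = 0.028 (leading).

(a) P = 1.235e-05 W  (b) Q = -0.0004409 VAR  (c) S = 0.0004411 VA  (d) PF = 0.028 (leading)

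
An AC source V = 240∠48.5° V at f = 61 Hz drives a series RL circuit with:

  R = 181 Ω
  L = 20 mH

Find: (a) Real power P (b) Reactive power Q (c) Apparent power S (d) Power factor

Step 1 — Angular frequency: ω = 2π·f = 2π·61 = 383.3 rad/s.
Step 2 — Component impedances:
  R: Z = R = 181 Ω
  L: Z = jωL = j·383.3·0.02 = 0 + j7.665 Ω
Step 3 — Series combination: Z_total = R + L = 181 + j7.665 Ω = 181.2∠2.4° Ω.
Step 4 — Source phasor: V = 240∠48.5° V = 159 + j179.7 V.
Step 5 — Current: I = V / Z = 0.919 + j0.9542 A = 1.325∠46.1° A.
Step 6 — Complex power: S = V·I* = 317.7 + j13.45 VA.
Step 7 — Real power: P = Re(S) = 317.7 W.
Step 8 — Reactive power: Q = Im(S) = 13.45 VAR.
Step 9 — Apparent power: |S| = 317.9 VA.
Step 10 — Power factor: PF = P/|S| = 0.9991 (lagging).

(a) P = 317.7 W  (b) Q = 13.45 VAR  (c) S = 317.9 VA  (d) PF = 0.9991 (lagging)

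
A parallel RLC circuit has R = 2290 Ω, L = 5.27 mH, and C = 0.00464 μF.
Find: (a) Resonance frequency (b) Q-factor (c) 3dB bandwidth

Step 1 — Resonance: ω₀ = 1/√(LC) = 1/√(0.00527·4.64e-09) = 2.022e+05 rad/s.
Step 2 — f₀ = ω₀/(2π) = 3.219e+04 Hz.
Step 3 — Parallel Q: Q = R/(ω₀L) = 2290/(2.022e+05·0.00527) = 2.149.
Step 4 — Bandwidth: Δω = ω₀/Q = 9.411e+04 rad/s; BW = Δω/(2π) = 1.498e+04 Hz.

(a) f₀ = 3.219e+04 Hz  (b) Q = 2.149  (c) BW = 1.498e+04 Hz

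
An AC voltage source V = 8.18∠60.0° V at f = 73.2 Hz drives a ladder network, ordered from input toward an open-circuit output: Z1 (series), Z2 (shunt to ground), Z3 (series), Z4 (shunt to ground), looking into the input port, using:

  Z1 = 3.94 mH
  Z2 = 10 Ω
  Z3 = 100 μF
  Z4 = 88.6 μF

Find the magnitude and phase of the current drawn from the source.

Step 1 — Angular frequency: ω = 2π·f = 2π·73.2 = 459.9 rad/s.
Step 2 — Component impedances:
  Z1: Z = jωL = j·459.9·0.00394 = 0 + j1.812 Ω
  Z2: Z = R = 10 Ω
  Z3: Z = 1/(jωC) = -j/(ω·C) = 0 - j21.74 Ω
  Z4: Z = 1/(jωC) = -j/(ω·C) = 0 - j24.54 Ω
Step 3 — Ladder network (open output): work backward from the far end, alternating series and parallel combinations. Z_in = 9.554 - j0.2522 Ω = 9.557∠-1.5° Ω.
Step 4 — Source phasor: V = 8.18∠60.0° V = 4.09 + j7.084 V.
Step 5 — Ohm's law: I = V / Z_total = (4.09 + j7.084) / (9.554 - j0.2522) = 0.4082 + j0.7523 A.
Step 6 — Convert to polar: |I| = 0.8559 A, ∠I = 61.5°.

I = 0.8559∠61.5° A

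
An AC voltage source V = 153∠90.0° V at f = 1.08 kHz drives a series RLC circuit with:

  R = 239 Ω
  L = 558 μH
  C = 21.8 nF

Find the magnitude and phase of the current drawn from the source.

Step 1 — Angular frequency: ω = 2π·f = 2π·1080 = 6786 rad/s.
Step 2 — Component impedances:
  R: Z = R = 239 Ω
  L: Z = jωL = j·6786·0.000558 = 0 + j3.786 Ω
  C: Z = 1/(jωC) = -j/(ω·C) = 0 - j6760 Ω
Step 3 — Series combination: Z_total = R + L + C = 239 - j6756 Ω = 6760∠-88.0° Ω.
Step 4 — Source phasor: V = 153∠90.0° V = 0 + j153 V.
Step 5 — Ohm's law: I = V / Z_total = (0 + j153) / (239 - j6756) = -0.02262 + j0.0008001 A.
Step 6 — Convert to polar: |I| = 0.02263 A, ∠I = 178.0°.

I = 0.02263∠178.0° A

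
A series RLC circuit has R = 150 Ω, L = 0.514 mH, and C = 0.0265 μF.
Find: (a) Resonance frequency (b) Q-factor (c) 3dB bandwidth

Step 1 — Resonance condition Im(Z)=0 gives ω₀ = 1/√(LC).
Step 2 — ω₀ = 1/√(0.000514·2.65e-08) = 2.71e+05 rad/s.
Step 3 — f₀ = ω₀/(2π) = 4.312e+04 Hz.
Step 4 — Series Q: Q = ω₀L/R = 2.71e+05·0.000514/150 = 0.9285.
Step 5 — 3dB bandwidth: Δω = ω₀/Q = 2.918e+05 rad/s; BW = Δω/(2π) = 4.645e+04 Hz.

(a) f₀ = 4.312e+04 Hz  (b) Q = 0.9285  (c) BW = 4.645e+04 Hz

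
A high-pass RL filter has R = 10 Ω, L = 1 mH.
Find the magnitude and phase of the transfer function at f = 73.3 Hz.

Step 1 — Angular frequency: ω = 2π·73.3 = 460.6 rad/s.
Step 2 — Transfer function: H(jω) = jωL/(R + jωL).
Step 3 — Numerator jωL = j·0.4606; denominator R + jωL = 10 + j0.4606.
Step 4 — H = 0.002117 + j0.04596.
Step 5 — Magnitude: |H| = 0.04601 (-26.7 dB); phase: φ = 87.4°.

|H| = 0.04601 (-26.7 dB), φ = 87.4°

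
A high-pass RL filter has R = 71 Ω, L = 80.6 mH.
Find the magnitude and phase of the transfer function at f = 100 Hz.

Step 1 — Angular frequency: ω = 2π·100 = 628.3 rad/s.
Step 2 — Transfer function: H(jω) = jωL/(R + jωL).
Step 3 — Numerator jωL = j·50.64; denominator R + jωL = 71 + j50.64.
Step 4 — H = 0.3372 + j0.4728.
Step 5 — Magnitude: |H| = 0.5807 (-4.7 dB); phase: φ = 54.5°.

|H| = 0.5807 (-4.7 dB), φ = 54.5°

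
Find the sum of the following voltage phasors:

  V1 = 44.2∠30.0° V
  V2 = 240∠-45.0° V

Step 1 — Convert each phasor to rectangular form:
  V1 = 44.2·(cos(30.0°) + j·sin(30.0°)) = 38.28 + j22.1 V
  V2 = 240·(cos(-45.0°) + j·sin(-45.0°)) = 169.7 - j169.7 V
Step 2 — Sum components: V_total = 208 - j147.6 V.
Step 3 — Convert to polar: |V_total| = 255 V, ∠V_total = -35.4°.

V_total = 255∠-35.4° V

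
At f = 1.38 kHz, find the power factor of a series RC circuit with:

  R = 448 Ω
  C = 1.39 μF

Step 1 — Angular frequency: ω = 2π·f = 2π·1380 = 8671 rad/s.
Step 2 — Component impedances:
  R: Z = R = 448 Ω
  C: Z = 1/(jωC) = -j/(ω·C) = 0 - j82.97 Ω
Step 3 — Series combination: Z_total = R + C = 448 - j82.97 Ω = 455.6∠-10.5° Ω.
Step 4 — Power factor: PF = cos(φ) = Re(Z)/|Z| = 448/455.6 = 0.9833.
Step 5 — Type: Im(Z) = -82.97 ⇒ leading (phase φ = -10.5°).

PF = 0.9833 (leading, φ = -10.5°)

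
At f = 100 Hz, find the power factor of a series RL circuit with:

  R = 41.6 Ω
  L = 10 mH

Step 1 — Angular frequency: ω = 2π·f = 2π·100 = 628.3 rad/s.
Step 2 — Component impedances:
  R: Z = R = 41.6 Ω
  L: Z = jωL = j·628.3·0.01 = 0 + j6.283 Ω
Step 3 — Series combination: Z_total = R + L = 41.6 + j6.283 Ω = 42.07∠8.6° Ω.
Step 4 — Power factor: PF = cos(φ) = Re(Z)/|Z| = 41.6/42.07 = 0.9888.
Step 5 — Type: Im(Z) = 6.283 ⇒ lagging (phase φ = 8.6°).

PF = 0.9888 (lagging, φ = 8.6°)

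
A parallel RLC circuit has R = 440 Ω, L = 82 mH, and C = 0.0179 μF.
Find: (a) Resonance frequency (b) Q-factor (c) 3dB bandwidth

Step 1 — Resonance: ω₀ = 1/√(LC) = 1/√(0.082·1.79e-08) = 2.61e+04 rad/s.
Step 2 — f₀ = ω₀/(2π) = 4154 Hz.
Step 3 — Parallel Q: Q = R/(ω₀L) = 440/(2.61e+04·0.082) = 0.2056.
Step 4 — Bandwidth: Δω = ω₀/Q = 1.27e+05 rad/s; BW = Δω/(2π) = 2.021e+04 Hz.

(a) f₀ = 4154 Hz  (b) Q = 0.2056  (c) BW = 2.021e+04 Hz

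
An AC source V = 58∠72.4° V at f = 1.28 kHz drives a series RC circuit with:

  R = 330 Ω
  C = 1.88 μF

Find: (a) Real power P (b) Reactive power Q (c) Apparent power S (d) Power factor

Step 1 — Angular frequency: ω = 2π·f = 2π·1280 = 8042 rad/s.
Step 2 — Component impedances:
  R: Z = R = 330 Ω
  C: Z = 1/(jωC) = -j/(ω·C) = 0 - j66.14 Ω
Step 3 — Series combination: Z_total = R + C = 330 - j66.14 Ω = 336.6∠-11.3° Ω.
Step 4 — Source phasor: V = 58∠72.4° V = 17.54 + j55.29 V.
Step 5 — Current: I = V / Z = 0.01881 + j0.1713 A = 0.1723∠83.7° A.
Step 6 — Complex power: S = V·I* = 9.8 - j1.964 VA.
Step 7 — Real power: P = Re(S) = 9.8 W.
Step 8 — Reactive power: Q = Im(S) = -1.964 VAR.
Step 9 — Apparent power: |S| = 9.995 VA.
Step 10 — Power factor: PF = P/|S| = 0.9805 (leading).

(a) P = 9.8 W  (b) Q = -1.964 VAR  (c) S = 9.995 VA  (d) PF = 0.9805 (leading)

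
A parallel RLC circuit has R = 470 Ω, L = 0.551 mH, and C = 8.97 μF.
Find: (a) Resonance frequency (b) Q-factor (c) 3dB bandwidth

Step 1 — Resonance: ω₀ = 1/√(LC) = 1/√(0.000551·8.97e-06) = 1.422e+04 rad/s.
Step 2 — f₀ = ω₀/(2π) = 2264 Hz.
Step 3 — Parallel Q: Q = R/(ω₀L) = 470/(1.422e+04·0.000551) = 59.97.
Step 4 — Bandwidth: Δω = ω₀/Q = 237.2 rad/s; BW = Δω/(2π) = 37.75 Hz.

(a) f₀ = 2264 Hz  (b) Q = 59.97  (c) BW = 37.75 Hz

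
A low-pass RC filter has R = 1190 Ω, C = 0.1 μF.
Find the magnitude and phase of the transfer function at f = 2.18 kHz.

Step 1 — Angular frequency: ω = 2π·2180 = 1.37e+04 rad/s.
Step 2 — Transfer function: H(jω) = 1/(1 + jωRC).
Step 3 — Denominator: 1 + jωRC = 1 + j·1.37e+04·1190·1e-07 = 1 + j1.63.
Step 4 — H = 0.2735 - j0.4457.
Step 5 — Magnitude: |H| = 0.5229 (-5.6 dB); phase: φ = -58.5°.

|H| = 0.5229 (-5.6 dB), φ = -58.5°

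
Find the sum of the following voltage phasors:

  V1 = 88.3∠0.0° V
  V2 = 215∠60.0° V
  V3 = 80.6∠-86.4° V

Step 1 — Convert each phasor to rectangular form:
  V1 = 88.3·(cos(0.0°) + j·sin(0.0°)) = 88.3 V
  V2 = 215·(cos(60.0°) + j·sin(60.0°)) = 107.5 + j186.2 V
  V3 = 80.6·(cos(-86.4°) + j·sin(-86.4°)) = 5.061 - j80.44 V
Step 2 — Sum components: V_total = 200.9 + j105.8 V.
Step 3 — Convert to polar: |V_total| = 227 V, ∠V_total = 27.8°.

V_total = 227∠27.8° V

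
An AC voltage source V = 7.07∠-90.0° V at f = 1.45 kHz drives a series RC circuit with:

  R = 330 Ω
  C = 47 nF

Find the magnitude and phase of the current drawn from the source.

Step 1 — Angular frequency: ω = 2π·f = 2π·1450 = 9111 rad/s.
Step 2 — Component impedances:
  R: Z = R = 330 Ω
  C: Z = 1/(jωC) = -j/(ω·C) = 0 - j2335 Ω
Step 3 — Series combination: Z_total = R + C = 330 - j2335 Ω = 2359∠-82.0° Ω.
Step 4 — Source phasor: V = 7.07∠-90.0° V = 0 - j7.07 V.
Step 5 — Ohm's law: I = V / Z_total = (0 - j7.07) / (330 - j2335) = 0.002968 - j0.0004194 A.
Step 6 — Convert to polar: |I| = 0.002998 A, ∠I = -8.0°.

I = 0.002998∠-8.0° A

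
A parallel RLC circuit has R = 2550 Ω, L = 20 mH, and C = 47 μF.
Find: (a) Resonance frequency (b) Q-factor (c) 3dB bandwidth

Step 1 — Resonance: ω₀ = 1/√(LC) = 1/√(0.02·4.7e-05) = 1031 rad/s.
Step 2 — f₀ = ω₀/(2π) = 164.2 Hz.
Step 3 — Parallel Q: Q = R/(ω₀L) = 2550/(1031·0.02) = 123.6.
Step 4 — Bandwidth: Δω = ω₀/Q = 8.344 rad/s; BW = Δω/(2π) = 1.328 Hz.

(a) f₀ = 164.2 Hz  (b) Q = 123.6  (c) BW = 1.328 Hz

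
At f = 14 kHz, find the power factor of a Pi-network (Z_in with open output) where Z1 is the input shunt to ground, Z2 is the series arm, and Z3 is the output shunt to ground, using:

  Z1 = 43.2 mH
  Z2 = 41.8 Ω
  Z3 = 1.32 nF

Step 1 — Angular frequency: ω = 2π·f = 2π·1.4e+04 = 8.796e+04 rad/s.
Step 2 — Component impedances:
  Z1: Z = jωL = j·8.796e+04·0.0432 = 0 + j3800 Ω
  Z2: Z = R = 41.8 Ω
  Z3: Z = 1/(jωC) = -j/(ω·C) = 0 - j8612 Ω
Step 3 — With open output, the series arm Z2 and the output shunt Z3 appear in series to ground: Z2 + Z3 = 41.8 - j8612 Ω.
Step 4 — Parallel with input shunt Z1: Z_in = Z1 || (Z2 + Z3) = 26.06 + j6801 Ω = 6801∠89.8° Ω.
Step 5 — Power factor: PF = cos(φ) = Re(Z)/|Z| = 26.064/6800.7 = 0.003833.
Step 6 — Type: Im(Z) = 6801 ⇒ lagging (phase φ = 89.8°).

PF = 0.003833 (lagging, φ = 89.8°)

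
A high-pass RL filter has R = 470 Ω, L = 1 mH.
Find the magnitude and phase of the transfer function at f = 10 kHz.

Step 1 — Angular frequency: ω = 2π·1e+04 = 6.283e+04 rad/s.
Step 2 — Transfer function: H(jω) = jωL/(R + jωL).
Step 3 — Numerator jωL = j·62.83; denominator R + jωL = 470 + j62.83.
Step 4 — H = 0.01756 + j0.1313.
Step 5 — Magnitude: |H| = 0.1325 (-17.6 dB); phase: φ = 82.4°.

|H| = 0.1325 (-17.6 dB), φ = 82.4°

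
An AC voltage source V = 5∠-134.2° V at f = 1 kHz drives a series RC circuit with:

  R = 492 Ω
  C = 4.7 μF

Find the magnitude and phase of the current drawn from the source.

Step 1 — Angular frequency: ω = 2π·f = 2π·1000 = 6283 rad/s.
Step 2 — Component impedances:
  R: Z = R = 492 Ω
  C: Z = 1/(jωC) = -j/(ω·C) = 0 - j33.86 Ω
Step 3 — Series combination: Z_total = R + C = 492 - j33.86 Ω = 493.2∠-3.9° Ω.
Step 4 — Source phasor: V = 5∠-134.2° V = -3.486 - j3.585 V.
Step 5 — Ohm's law: I = V / Z_total = (-3.486 - j3.585) / (492 - j33.86) = -0.006553 - j0.007737 A.
Step 6 — Convert to polar: |I| = 0.01014 A, ∠I = -130.3°.

I = 0.01014∠-130.3° A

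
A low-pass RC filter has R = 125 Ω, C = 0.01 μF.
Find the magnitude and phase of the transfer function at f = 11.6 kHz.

Step 1 — Angular frequency: ω = 2π·1.16e+04 = 7.288e+04 rad/s.
Step 2 — Transfer function: H(jω) = 1/(1 + jωRC).
Step 3 — Denominator: 1 + jωRC = 1 + j·7.288e+04·125·1e-08 = 1 + j0.09111.
Step 4 — H = 0.9918 - j0.09036.
Step 5 — Magnitude: |H| = 0.9959 (-0.0 dB); phase: φ = -5.2°.

|H| = 0.9959 (-0.0 dB), φ = -5.2°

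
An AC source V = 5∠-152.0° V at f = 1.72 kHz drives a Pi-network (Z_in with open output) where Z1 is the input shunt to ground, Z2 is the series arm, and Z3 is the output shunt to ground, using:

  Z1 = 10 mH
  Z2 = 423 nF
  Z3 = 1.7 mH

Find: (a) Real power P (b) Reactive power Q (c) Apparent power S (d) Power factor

Step 1 — Angular frequency: ω = 2π·f = 2π·1720 = 1.081e+04 rad/s.
Step 2 — Component impedances:
  Z1: Z = jωL = j·1.081e+04·0.01 = 0 + j108.1 Ω
  Z2: Z = 1/(jωC) = -j/(ω·C) = 0 - j218.8 Ω
  Z3: Z = jωL = j·1.081e+04·0.0017 = 0 + j18.37 Ω
Step 3 — With open output, the series arm Z2 and the output shunt Z3 appear in series to ground: Z2 + Z3 = 0 - j200.4 Ω.
Step 4 — Parallel with input shunt Z1: Z_in = Z1 || (Z2 + Z3) = 0 + j234.6 Ω = 234.6∠90.0° Ω.
Step 5 — Source phasor: V = 5∠-152.0° V = -4.415 - j2.347 V.
Step 6 — Current: I = V / Z = -0.01001 + j0.01882 A = 0.02131∠118.0° A.
Step 7 — Complex power: S = V·I* = 0 + j0.1066 VA.
Step 8 — Real power: P = Re(S) = 0 W.
Step 9 — Reactive power: Q = Im(S) = 0.1066 VAR.
Step 10 — Apparent power: |S| = 0.1066 VA.
Step 11 — Power factor: PF = P/|S| = 0 (lagging).

(a) P = 0 W  (b) Q = 0.1066 VAR  (c) S = 0.1066 VA  (d) PF = 0 (lagging)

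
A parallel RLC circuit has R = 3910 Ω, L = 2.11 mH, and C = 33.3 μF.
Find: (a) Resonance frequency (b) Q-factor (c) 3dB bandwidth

Step 1 — Resonance: ω₀ = 1/√(LC) = 1/√(0.00211·3.33e-05) = 3773 rad/s.
Step 2 — f₀ = ω₀/(2π) = 600.4 Hz.
Step 3 — Parallel Q: Q = R/(ω₀L) = 3910/(3773·0.00211) = 491.2.
Step 4 — Bandwidth: Δω = ω₀/Q = 7.68 rad/s; BW = Δω/(2π) = 1.222 Hz.

(a) f₀ = 600.4 Hz  (b) Q = 491.2  (c) BW = 1.222 Hz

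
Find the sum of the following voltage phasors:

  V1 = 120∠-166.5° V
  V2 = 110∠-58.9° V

Step 1 — Convert each phasor to rectangular form:
  V1 = 120·(cos(-166.5°) + j·sin(-166.5°)) = -116.7 - j28.01 V
  V2 = 110·(cos(-58.9°) + j·sin(-58.9°)) = 56.82 - j94.19 V
Step 2 — Sum components: V_total = -59.87 - j122.2 V.
Step 3 — Convert to polar: |V_total| = 136.1 V, ∠V_total = -116.1°.

V_total = 136.1∠-116.1° V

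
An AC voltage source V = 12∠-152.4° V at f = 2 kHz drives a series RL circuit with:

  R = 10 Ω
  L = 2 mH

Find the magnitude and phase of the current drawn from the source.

Step 1 — Angular frequency: ω = 2π·f = 2π·2000 = 1.257e+04 rad/s.
Step 2 — Component impedances:
  R: Z = R = 10 Ω
  L: Z = jωL = j·1.257e+04·0.002 = 0 + j25.13 Ω
Step 3 — Series combination: Z_total = R + L = 10 + j25.13 Ω = 27.05∠68.3° Ω.
Step 4 — Source phasor: V = 12∠-152.4° V = -10.63 - j5.56 V.
Step 5 — Ohm's law: I = V / Z_total = (-10.63 - j5.56) / (10 + j25.13) = -0.3363 + j0.2893 A.
Step 6 — Convert to polar: |I| = 0.4436 A, ∠I = 139.3°.

I = 0.4436∠139.3° A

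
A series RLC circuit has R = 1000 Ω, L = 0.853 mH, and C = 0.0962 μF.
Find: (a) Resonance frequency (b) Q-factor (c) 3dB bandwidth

Step 1 — Resonance: ω₀ = 1/√(LC) = 1/√(0.000853·9.62e-08) = 1.104e+05 rad/s.
Step 2 — f₀ = ω₀/(2π) = 1.757e+04 Hz.
Step 3 — Series Q: Q = ω₀L/R = 1.104e+05·0.000853/1000 = 0.09416.
Step 4 — Bandwidth: Δω = ω₀/Q = 1.172e+06 rad/s; BW = Δω/(2π) = 1.866e+05 Hz.

(a) f₀ = 1.757e+04 Hz  (b) Q = 0.09416  (c) BW = 1.866e+05 Hz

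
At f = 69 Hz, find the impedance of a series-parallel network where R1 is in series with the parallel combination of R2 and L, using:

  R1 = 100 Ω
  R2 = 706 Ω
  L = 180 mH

Step 1 — Angular frequency: ω = 2π·f = 2π·69 = 433.5 rad/s.
Step 2 — Component impedances:
  R1: Z = R = 100 Ω
  R2: Z = R = 706 Ω
  L: Z = jωL = j·433.5·0.18 = 0 + j78.04 Ω
Step 3 — Parallel branch: R2 || L = 1/(1/R2 + 1/L) = 8.522 + j77.1 Ω.
Step 4 — Series with R1: Z_total = R1 + (R2 || L) = 108.5 + j77.1 Ω = 133.1∠35.4° Ω.

Z = 108.5 + j77.1 Ω = 133.1∠35.4° Ω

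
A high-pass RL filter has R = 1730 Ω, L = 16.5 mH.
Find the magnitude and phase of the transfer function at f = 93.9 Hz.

Step 1 — Angular frequency: ω = 2π·93.9 = 590 rad/s.
Step 2 — Transfer function: H(jω) = jωL/(R + jωL).
Step 3 — Numerator jωL = j·9.735; denominator R + jωL = 1730 + j9.735.
Step 4 — H = 3.166e-05 + j0.005627.
Step 5 — Magnitude: |H| = 0.005627 (-45.0 dB); phase: φ = 89.7°.

|H| = 0.005627 (-45.0 dB), φ = 89.7°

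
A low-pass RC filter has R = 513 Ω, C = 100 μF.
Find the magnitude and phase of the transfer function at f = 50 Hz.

Step 1 — Angular frequency: ω = 2π·50 = 314.2 rad/s.
Step 2 — Transfer function: H(jω) = 1/(1 + jωRC).
Step 3 — Denominator: 1 + jωRC = 1 + j·314.2·513·0.0001 = 1 + j16.12.
Step 4 — H = 0.003835 - j0.06181.
Step 5 — Magnitude: |H| = 0.06193 (-24.2 dB); phase: φ = -86.4°.

|H| = 0.06193 (-24.2 dB), φ = -86.4°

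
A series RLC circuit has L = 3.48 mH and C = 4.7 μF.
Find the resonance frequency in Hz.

Step 1 — Resonance condition Im(Z)=0 gives ω₀ = 1/√(LC).
Step 2 — ω₀ = 1/√(0.00348·4.7e-06) = 7819 rad/s.
Step 3 — f₀ = ω₀/(2π) = 1244 Hz.

f₀ = 1244 Hz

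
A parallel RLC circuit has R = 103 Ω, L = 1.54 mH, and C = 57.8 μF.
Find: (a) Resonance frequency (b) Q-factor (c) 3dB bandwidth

Step 1 — Resonance: ω₀ = 1/√(LC) = 1/√(0.00154·5.78e-05) = 3352 rad/s.
Step 2 — f₀ = ω₀/(2π) = 533.5 Hz.
Step 3 — Parallel Q: Q = R/(ω₀L) = 103/(3352·0.00154) = 19.95.
Step 4 — Bandwidth: Δω = ω₀/Q = 168 rad/s; BW = Δω/(2π) = 26.73 Hz.

(a) f₀ = 533.5 Hz  (b) Q = 19.95  (c) BW = 26.73 Hz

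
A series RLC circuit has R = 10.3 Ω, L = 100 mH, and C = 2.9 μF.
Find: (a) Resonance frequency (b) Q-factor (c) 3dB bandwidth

Step 1 — Resonance: ω₀ = 1/√(LC) = 1/√(0.1·2.9e-06) = 1857 rad/s.
Step 2 — f₀ = ω₀/(2π) = 295.5 Hz.
Step 3 — Series Q: Q = ω₀L/R = 1857·0.1/10.3 = 18.03.
Step 4 — Bandwidth: Δω = ω₀/Q = 103 rad/s; BW = Δω/(2π) = 16.39 Hz.

(a) f₀ = 295.5 Hz  (b) Q = 18.03  (c) BW = 16.39 Hz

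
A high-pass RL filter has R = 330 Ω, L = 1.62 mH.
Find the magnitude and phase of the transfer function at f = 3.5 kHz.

Step 1 — Angular frequency: ω = 2π·3500 = 2.199e+04 rad/s.
Step 2 — Transfer function: H(jω) = jωL/(R + jωL).
Step 3 — Numerator jωL = j·35.63; denominator R + jωL = 330 + j35.63.
Step 4 — H = 0.01152 + j0.1067.
Step 5 — Magnitude: |H| = 0.1073 (-19.4 dB); phase: φ = 83.8°.

|H| = 0.1073 (-19.4 dB), φ = 83.8°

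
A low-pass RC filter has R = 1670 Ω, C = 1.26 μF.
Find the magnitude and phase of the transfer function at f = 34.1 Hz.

Step 1 — Angular frequency: ω = 2π·34.1 = 214.3 rad/s.
Step 2 — Transfer function: H(jω) = 1/(1 + jωRC).
Step 3 — Denominator: 1 + jωRC = 1 + j·214.3·1670·1.26e-06 = 1 + j0.4508.
Step 4 — H = 0.8311 - j0.3747.
Step 5 — Magnitude: |H| = 0.9116 (-0.8 dB); phase: φ = -24.3°.

|H| = 0.9116 (-0.8 dB), φ = -24.3°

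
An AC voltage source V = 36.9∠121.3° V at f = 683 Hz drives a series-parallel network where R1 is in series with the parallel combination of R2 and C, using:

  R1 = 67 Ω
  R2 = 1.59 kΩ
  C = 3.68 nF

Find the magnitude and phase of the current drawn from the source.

Step 1 — Angular frequency: ω = 2π·f = 2π·683 = 4291 rad/s.
Step 2 — Component impedances:
  R1: Z = R = 67 Ω
  R2: Z = R = 1590 Ω
  C: Z = 1/(jωC) = -j/(ω·C) = 0 - j6.332e+04 Ω
Step 3 — Parallel branch: R2 || C = 1/(1/R2 + 1/C) = 1589 - j39.9 Ω.
Step 4 — Series with R1: Z_total = R1 + (R2 || C) = 1656 - j39.9 Ω = 1656∠-1.4° Ω.
Step 5 — Source phasor: V = 36.9∠121.3° V = -19.17 + j31.53 V.
Step 6 — Ohm's law: I = V / Z_total = (-19.17 + j31.53) / (1656 - j39.9) = -0.01203 + j0.01875 A.
Step 7 — Convert to polar: |I| = 0.02228 A, ∠I = 122.7°.

I = 0.02228∠122.7° A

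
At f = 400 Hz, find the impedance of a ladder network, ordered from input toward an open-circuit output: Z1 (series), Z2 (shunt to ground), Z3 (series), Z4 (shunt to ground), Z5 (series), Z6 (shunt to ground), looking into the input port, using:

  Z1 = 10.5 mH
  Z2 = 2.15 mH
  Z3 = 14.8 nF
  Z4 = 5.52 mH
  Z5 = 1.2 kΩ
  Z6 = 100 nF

Step 1 — Angular frequency: ω = 2π·f = 2π·400 = 2513 rad/s.
Step 2 — Component impedances:
  Z1: Z = jωL = j·2513·0.0105 = 0 + j26.39 Ω
  Z2: Z = jωL = j·2513·0.00215 = 0 + j5.404 Ω
  Z3: Z = 1/(jωC) = -j/(ω·C) = 0 - j2.688e+04 Ω
  Z4: Z = jωL = j·2513·0.00552 = 0 + j13.87 Ω
  Z5: Z = R = 1200 Ω
  Z6: Z = 1/(jωC) = -j/(ω·C) = 0 - j3979 Ω
Step 3 — Ladder network (open output): work backward from the far end, alternating series and parallel combinations. Z_in = 0 + j31.79 Ω = 31.79∠90.0° Ω.

Z = 0 + j31.79 Ω = 31.79∠90.0° Ω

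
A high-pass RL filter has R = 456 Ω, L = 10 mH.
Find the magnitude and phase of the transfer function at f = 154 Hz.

Step 1 — Angular frequency: ω = 2π·154 = 967.6 rad/s.
Step 2 — Transfer function: H(jω) = jωL/(R + jωL).
Step 3 — Numerator jωL = j·9.676; denominator R + jωL = 456 + j9.676.
Step 4 — H = 0.0004501 + j0.02121.
Step 5 — Magnitude: |H| = 0.02121 (-33.5 dB); phase: φ = 88.8°.

|H| = 0.02121 (-33.5 dB), φ = 88.8°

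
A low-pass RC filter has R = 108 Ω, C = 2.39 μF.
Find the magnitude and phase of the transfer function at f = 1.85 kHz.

Step 1 — Angular frequency: ω = 2π·1850 = 1.162e+04 rad/s.
Step 2 — Transfer function: H(jω) = 1/(1 + jωRC).
Step 3 — Denominator: 1 + jωRC = 1 + j·1.162e+04·108·2.39e-06 = 1 + j3.
Step 4 — H = 0.09998 - j0.3.
Step 5 — Magnitude: |H| = 0.3162 (-10.0 dB); phase: φ = -71.6°.

|H| = 0.3162 (-10.0 dB), φ = -71.6°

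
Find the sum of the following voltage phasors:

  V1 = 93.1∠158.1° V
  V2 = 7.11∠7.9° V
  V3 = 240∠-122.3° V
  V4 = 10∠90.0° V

Step 1 — Convert each phasor to rectangular form:
  V1 = 93.1·(cos(158.1°) + j·sin(158.1°)) = -86.38 + j34.73 V
  V2 = 7.11·(cos(7.9°) + j·sin(7.9°)) = 7.043 + j0.9772 V
  V3 = 240·(cos(-122.3°) + j·sin(-122.3°)) = -128.2 - j202.9 V
  V4 = 10·(cos(90.0°) + j·sin(90.0°)) = 0 + j10 V
Step 2 — Sum components: V_total = -207.6 - j157.2 V.
Step 3 — Convert to polar: |V_total| = 260.4 V, ∠V_total = -142.9°.

V_total = 260.4∠-142.9° V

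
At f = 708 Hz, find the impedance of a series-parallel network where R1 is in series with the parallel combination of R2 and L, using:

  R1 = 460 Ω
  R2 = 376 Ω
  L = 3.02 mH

Step 1 — Angular frequency: ω = 2π·f = 2π·708 = 4448 rad/s.
Step 2 — Component impedances:
  R1: Z = R = 460 Ω
  R2: Z = R = 376 Ω
  L: Z = jωL = j·4448·0.00302 = 0 + j13.43 Ω
Step 3 — Parallel branch: R2 || L = 1/(1/R2 + 1/L) = 0.4794 + j13.42 Ω.
Step 4 — Series with R1: Z_total = R1 + (R2 || L) = 460.5 + j13.42 Ω = 460.7∠1.7° Ω.

Z = 460.5 + j13.42 Ω = 460.7∠1.7° Ω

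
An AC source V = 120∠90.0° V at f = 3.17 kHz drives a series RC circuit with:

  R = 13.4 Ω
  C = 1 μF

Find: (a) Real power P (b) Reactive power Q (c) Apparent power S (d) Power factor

Step 1 — Angular frequency: ω = 2π·f = 2π·3170 = 1.992e+04 rad/s.
Step 2 — Component impedances:
  R: Z = R = 13.4 Ω
  C: Z = 1/(jωC) = -j/(ω·C) = 0 - j50.21 Ω
Step 3 — Series combination: Z_total = R + C = 13.4 - j50.21 Ω = 51.96∠-75.1° Ω.
Step 4 — Source phasor: V = 120∠90.0° V = 0 + j120 V.
Step 5 — Current: I = V / Z = -2.231 + j0.5955 A = 2.309∠165.1° A.
Step 6 — Complex power: S = V·I* = 71.46 - j267.7 VA.
Step 7 — Real power: P = Re(S) = 71.46 W.
Step 8 — Reactive power: Q = Im(S) = -267.7 VAR.
Step 9 — Apparent power: |S| = 277.1 VA.
Step 10 — Power factor: PF = P/|S| = 0.2579 (leading).

(a) P = 71.46 W  (b) Q = -267.7 VAR  (c) S = 277.1 VA  (d) PF = 0.2579 (leading)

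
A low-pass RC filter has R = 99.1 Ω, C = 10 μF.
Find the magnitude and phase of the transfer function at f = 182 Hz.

Step 1 — Angular frequency: ω = 2π·182 = 1144 rad/s.
Step 2 — Transfer function: H(jω) = 1/(1 + jωRC).
Step 3 — Denominator: 1 + jωRC = 1 + j·1144·99.1·1e-05 = 1 + j1.133.
Step 4 — H = 0.4378 - j0.4961.
Step 5 — Magnitude: |H| = 0.6616 (-3.6 dB); phase: φ = -48.6°.

|H| = 0.6616 (-3.6 dB), φ = -48.6°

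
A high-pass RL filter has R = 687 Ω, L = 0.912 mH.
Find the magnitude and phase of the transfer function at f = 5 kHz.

Step 1 — Angular frequency: ω = 2π·5000 = 3.142e+04 rad/s.
Step 2 — Transfer function: H(jω) = jωL/(R + jωL).
Step 3 — Numerator jωL = j·28.65; denominator R + jωL = 687 + j28.65.
Step 4 — H = 0.001736 + j0.04163.
Step 5 — Magnitude: |H| = 0.04167 (-27.6 dB); phase: φ = 87.6°.

|H| = 0.04167 (-27.6 dB), φ = 87.6°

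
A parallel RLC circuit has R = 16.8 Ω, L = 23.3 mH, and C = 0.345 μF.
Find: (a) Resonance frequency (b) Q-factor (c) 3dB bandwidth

Step 1 — Resonance: ω₀ = 1/√(LC) = 1/√(0.0233·3.45e-07) = 1.115e+04 rad/s.
Step 2 — f₀ = ω₀/(2π) = 1775 Hz.
Step 3 — Parallel Q: Q = R/(ω₀L) = 16.8/(1.115e+04·0.0233) = 0.06465.
Step 4 — Bandwidth: Δω = ω₀/Q = 1.725e+05 rad/s; BW = Δω/(2π) = 2.746e+04 Hz.

(a) f₀ = 1775 Hz  (b) Q = 0.06465  (c) BW = 2.746e+04 Hz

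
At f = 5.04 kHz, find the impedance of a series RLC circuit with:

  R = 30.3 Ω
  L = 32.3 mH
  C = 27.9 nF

Step 1 — Angular frequency: ω = 2π·f = 2π·5040 = 3.167e+04 rad/s.
Step 2 — Component impedances:
  R: Z = R = 30.3 Ω
  L: Z = jωL = j·3.167e+04·0.0323 = 0 + j1023 Ω
  C: Z = 1/(jωC) = -j/(ω·C) = 0 - j1132 Ω
Step 3 — Series combination: Z_total = R + L + C = 30.3 - j109 Ω = 113.1∠-74.5° Ω.

Z = 30.3 - j109 Ω = 113.1∠-74.5° Ω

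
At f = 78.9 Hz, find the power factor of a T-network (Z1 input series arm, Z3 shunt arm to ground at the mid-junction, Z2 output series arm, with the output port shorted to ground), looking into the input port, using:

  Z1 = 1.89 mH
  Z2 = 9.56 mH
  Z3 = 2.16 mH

Step 1 — Angular frequency: ω = 2π·f = 2π·78.9 = 495.7 rad/s.
Step 2 — Component impedances:
  Z1: Z = jωL = j·495.7·0.00189 = 0 + j0.937 Ω
  Z2: Z = jωL = j·495.7·0.00956 = 0 + j4.739 Ω
  Z3: Z = jωL = j·495.7·0.00216 = 0 + j1.071 Ω
Step 3 — With the output port shorted to ground, the output series arm Z2 runs from the junction to ground; the shunt arm Z3 also runs from the junction to ground. They appear in parallel: Z3 || Z2 = 0 + j0.8735 Ω.
Step 4 — Series with input arm Z1: Z_in = Z1 + (Z3 || Z2) = 0 + j1.81 Ω = 1.81∠90.0° Ω.
Step 5 — Power factor: PF = cos(φ) = Re(Z)/|Z| = 0/1.81 = 0.
Step 6 — Type: Im(Z) = 1.81 ⇒ lagging (phase φ = 90.0°).

PF = 0 (lagging, φ = 90.0°)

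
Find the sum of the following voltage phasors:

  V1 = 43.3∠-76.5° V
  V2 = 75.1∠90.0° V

Step 1 — Convert each phasor to rectangular form:
  V1 = 43.3·(cos(-76.5°) + j·sin(-76.5°)) = 10.11 - j42.1 V
  V2 = 75.1·(cos(90.0°) + j·sin(90.0°)) = 0 + j75.1 V
Step 2 — Sum components: V_total = 10.11 + j33 V.
Step 3 — Convert to polar: |V_total| = 34.51 V, ∠V_total = 73.0°.

V_total = 34.51∠73.0° V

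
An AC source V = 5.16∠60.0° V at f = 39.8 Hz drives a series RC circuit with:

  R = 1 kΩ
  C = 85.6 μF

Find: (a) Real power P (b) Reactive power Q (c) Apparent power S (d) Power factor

Step 1 — Angular frequency: ω = 2π·f = 2π·39.8 = 250.1 rad/s.
Step 2 — Component impedances:
  R: Z = R = 1000 Ω
  C: Z = 1/(jωC) = -j/(ω·C) = 0 - j46.72 Ω
Step 3 — Series combination: Z_total = R + C = 1000 - j46.72 Ω = 1001∠-2.7° Ω.
Step 4 — Source phasor: V = 5.16∠60.0° V = 2.58 + j4.469 V.
Step 5 — Current: I = V / Z = 0.002366 + j0.004579 A = 0.005154∠62.7° A.
Step 6 — Complex power: S = V·I* = 0.02657 - j0.001241 VA.
Step 7 — Real power: P = Re(S) = 0.02657 W.
Step 8 — Reactive power: Q = Im(S) = -0.001241 VAR.
Step 9 — Apparent power: |S| = 0.0266 VA.
Step 10 — Power factor: PF = P/|S| = 0.9989 (leading).

(a) P = 0.02657 W  (b) Q = -0.001241 VAR  (c) S = 0.0266 VA  (d) PF = 0.9989 (leading)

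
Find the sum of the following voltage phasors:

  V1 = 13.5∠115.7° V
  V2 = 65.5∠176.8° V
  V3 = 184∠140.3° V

Step 1 — Convert each phasor to rectangular form:
  V1 = 13.5·(cos(115.7°) + j·sin(115.7°)) = -5.854 + j12.16 V
  V2 = 65.5·(cos(176.8°) + j·sin(176.8°)) = -65.4 + j3.656 V
  V3 = 184·(cos(140.3°) + j·sin(140.3°)) = -141.6 + j117.5 V
Step 2 — Sum components: V_total = -212.8 + j133.4 V.
Step 3 — Convert to polar: |V_total| = 251.2 V, ∠V_total = 147.9°.

V_total = 251.2∠147.9° V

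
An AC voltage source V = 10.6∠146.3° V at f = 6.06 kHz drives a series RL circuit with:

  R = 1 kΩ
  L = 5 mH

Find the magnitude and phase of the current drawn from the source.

Step 1 — Angular frequency: ω = 2π·f = 2π·6060 = 3.808e+04 rad/s.
Step 2 — Component impedances:
  R: Z = R = 1000 Ω
  L: Z = jωL = j·3.808e+04·0.005 = 0 + j190.4 Ω
Step 3 — Series combination: Z_total = R + L = 1000 + j190.4 Ω = 1018∠10.8° Ω.
Step 4 — Source phasor: V = 10.6∠146.3° V = -8.819 + j5.881 V.
Step 5 — Ohm's law: I = V / Z_total = (-8.819 + j5.881) / (1000 + j190.4) = -0.00743 + j0.007296 A.
Step 6 — Convert to polar: |I| = 0.01041 A, ∠I = 135.5°.

I = 0.01041∠135.5° A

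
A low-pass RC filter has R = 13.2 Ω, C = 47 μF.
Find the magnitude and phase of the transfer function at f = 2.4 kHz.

Step 1 — Angular frequency: ω = 2π·2400 = 1.508e+04 rad/s.
Step 2 — Transfer function: H(jω) = 1/(1 + jωRC).
Step 3 — Denominator: 1 + jωRC = 1 + j·1.508e+04·13.2·4.7e-05 = 1 + j9.355.
Step 4 — H = 0.0113 - j0.1057.
Step 5 — Magnitude: |H| = 0.1063 (-19.5 dB); phase: φ = -83.9°.

|H| = 0.1063 (-19.5 dB), φ = -83.9°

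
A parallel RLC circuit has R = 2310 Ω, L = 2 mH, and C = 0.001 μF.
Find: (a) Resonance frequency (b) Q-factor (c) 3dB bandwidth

Step 1 — Resonance: ω₀ = 1/√(LC) = 1/√(0.002·1e-09) = 7.071e+05 rad/s.
Step 2 — f₀ = ω₀/(2π) = 1.125e+05 Hz.
Step 3 — Parallel Q: Q = R/(ω₀L) = 2310/(7.071e+05·0.002) = 1.633.
Step 4 — Bandwidth: Δω = ω₀/Q = 4.329e+05 rad/s; BW = Δω/(2π) = 6.89e+04 Hz.

(a) f₀ = 1.125e+05 Hz  (b) Q = 1.633  (c) BW = 6.89e+04 Hz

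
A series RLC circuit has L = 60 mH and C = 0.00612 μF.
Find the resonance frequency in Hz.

Step 1 — Resonance condition Im(Z)=0 gives ω₀ = 1/√(LC).
Step 2 — ω₀ = 1/√(0.06·6.12e-09) = 5.219e+04 rad/s.
Step 3 — f₀ = ω₀/(2π) = 8306 Hz.

f₀ = 8306 Hz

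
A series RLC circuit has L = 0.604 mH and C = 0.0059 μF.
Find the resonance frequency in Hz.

Step 1 — Resonance condition Im(Z)=0 gives ω₀ = 1/√(LC).
Step 2 — ω₀ = 1/√(0.000604·5.9e-09) = 5.297e+05 rad/s.
Step 3 — f₀ = ω₀/(2π) = 8.431e+04 Hz.

f₀ = 8.431e+04 Hz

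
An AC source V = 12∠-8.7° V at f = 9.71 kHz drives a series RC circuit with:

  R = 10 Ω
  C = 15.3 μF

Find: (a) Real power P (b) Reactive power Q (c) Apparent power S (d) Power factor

Step 1 — Angular frequency: ω = 2π·f = 2π·9710 = 6.101e+04 rad/s.
Step 2 — Component impedances:
  R: Z = R = 10 Ω
  C: Z = 1/(jωC) = -j/(ω·C) = 0 - j1.071 Ω
Step 3 — Series combination: Z_total = R + C = 10 - j1.071 Ω = 10.06∠-6.1° Ω.
Step 4 — Source phasor: V = 12∠-8.7° V = 11.86 - j1.815 V.
Step 5 — Current: I = V / Z = 1.192 - j0.05382 A = 1.193∠-2.6° A.
Step 6 — Complex power: S = V·I* = 14.24 - j1.525 VA.
Step 7 — Real power: P = Re(S) = 14.24 W.
Step 8 — Reactive power: Q = Im(S) = -1.525 VAR.
Step 9 — Apparent power: |S| = 14.32 VA.
Step 10 — Power factor: PF = P/|S| = 0.9943 (leading).

(a) P = 14.24 W  (b) Q = -1.525 VAR  (c) S = 14.32 VA  (d) PF = 0.9943 (leading)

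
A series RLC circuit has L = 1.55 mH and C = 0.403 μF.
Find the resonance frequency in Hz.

Step 1 — Resonance condition Im(Z)=0 gives ω₀ = 1/√(LC).
Step 2 — ω₀ = 1/√(0.00155·4.03e-07) = 4.001e+04 rad/s.
Step 3 — f₀ = ω₀/(2π) = 6368 Hz.

f₀ = 6368 Hz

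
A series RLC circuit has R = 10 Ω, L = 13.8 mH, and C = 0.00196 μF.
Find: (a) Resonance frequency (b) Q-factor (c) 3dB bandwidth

Step 1 — Resonance: ω₀ = 1/√(LC) = 1/√(0.0138·1.96e-09) = 1.923e+05 rad/s.
Step 2 — f₀ = ω₀/(2π) = 3.06e+04 Hz.
Step 3 — Series Q: Q = ω₀L/R = 1.923e+05·0.0138/10 = 265.3.
Step 4 — Bandwidth: Δω = ω₀/Q = 724.6 rad/s; BW = Δω/(2π) = 115.3 Hz.

(a) f₀ = 3.06e+04 Hz  (b) Q = 265.3  (c) BW = 115.3 Hz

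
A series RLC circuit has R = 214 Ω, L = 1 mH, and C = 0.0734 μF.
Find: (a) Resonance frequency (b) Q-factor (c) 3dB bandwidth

Step 1 — Resonance: ω₀ = 1/√(LC) = 1/√(0.001·7.34e-08) = 1.167e+05 rad/s.
Step 2 — f₀ = ω₀/(2π) = 1.858e+04 Hz.
Step 3 — Series Q: Q = ω₀L/R = 1.167e+05·0.001/214 = 0.5454.
Step 4 — Bandwidth: Δω = ω₀/Q = 2.14e+05 rad/s; BW = Δω/(2π) = 3.406e+04 Hz.

(a) f₀ = 1.858e+04 Hz  (b) Q = 0.5454  (c) BW = 3.406e+04 Hz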